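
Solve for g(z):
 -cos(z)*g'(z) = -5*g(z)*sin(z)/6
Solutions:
 g(z) = C1/cos(z)^(5/6)


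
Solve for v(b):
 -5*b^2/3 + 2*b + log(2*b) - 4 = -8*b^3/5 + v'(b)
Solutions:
 v(b) = C1 + 2*b^4/5 - 5*b^3/9 + b^2 + b*log(b) - 5*b + b*log(2)


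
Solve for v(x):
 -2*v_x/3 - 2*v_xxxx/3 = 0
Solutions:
 v(x) = C1 + C4*exp(-x) + (C2*sin(sqrt(3)*x/2) + C3*cos(sqrt(3)*x/2))*exp(x/2)


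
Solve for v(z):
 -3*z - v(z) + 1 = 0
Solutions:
 v(z) = 1 - 3*z


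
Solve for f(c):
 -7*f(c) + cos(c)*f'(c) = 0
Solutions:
 f(c) = C1*sqrt(sin(c) + 1)*(sin(c)^3 + 3*sin(c)^2 + 3*sin(c) + 1)/(sqrt(sin(c) - 1)*(sin(c)^3 - 3*sin(c)^2 + 3*sin(c) - 1))


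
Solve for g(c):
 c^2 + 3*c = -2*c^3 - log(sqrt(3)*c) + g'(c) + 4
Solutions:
 g(c) = C1 + c^4/2 + c^3/3 + 3*c^2/2 + c*log(c) - 5*c + c*log(3)/2


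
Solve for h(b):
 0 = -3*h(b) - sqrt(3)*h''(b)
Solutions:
 h(b) = C1*sin(3^(1/4)*b) + C2*cos(3^(1/4)*b)


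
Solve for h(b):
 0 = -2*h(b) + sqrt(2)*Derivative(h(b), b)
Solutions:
 h(b) = C1*exp(sqrt(2)*b)


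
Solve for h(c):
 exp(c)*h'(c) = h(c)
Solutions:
 h(c) = C1*exp(-exp(-c))


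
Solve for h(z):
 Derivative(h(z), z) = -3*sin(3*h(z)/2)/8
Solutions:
 3*z/8 + log(cos(3*h(z)/2) - 1)/3 - log(cos(3*h(z)/2) + 1)/3 = C1


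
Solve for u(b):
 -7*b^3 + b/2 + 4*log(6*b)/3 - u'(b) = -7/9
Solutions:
 u(b) = C1 - 7*b^4/4 + b^2/4 + 4*b*log(b)/3 - 5*b/9 + 4*b*log(6)/3


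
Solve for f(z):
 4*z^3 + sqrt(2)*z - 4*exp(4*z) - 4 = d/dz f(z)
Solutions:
 f(z) = C1 + z^4 + sqrt(2)*z^2/2 - 4*z - exp(4*z)


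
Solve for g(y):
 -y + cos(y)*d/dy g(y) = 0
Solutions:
 g(y) = C1 + Integral(y/cos(y), y)


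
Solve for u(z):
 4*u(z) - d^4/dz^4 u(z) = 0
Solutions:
 u(z) = C1*exp(-sqrt(2)*z) + C2*exp(sqrt(2)*z) + C3*sin(sqrt(2)*z) + C4*cos(sqrt(2)*z)


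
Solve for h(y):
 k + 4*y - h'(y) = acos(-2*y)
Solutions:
 h(y) = C1 + k*y + 2*y^2 - y*acos(-2*y) - sqrt(1 - 4*y^2)/2


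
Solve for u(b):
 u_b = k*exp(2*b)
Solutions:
 u(b) = C1 + k*exp(2*b)/2


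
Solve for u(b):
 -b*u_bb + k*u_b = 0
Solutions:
 u(b) = C1 + b^(re(k) + 1)*(C2*sin(log(b)*Abs(im(k))) + C3*cos(log(b)*im(k)))


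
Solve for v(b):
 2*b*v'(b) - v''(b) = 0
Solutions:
 v(b) = C1 + C2*erfi(b)


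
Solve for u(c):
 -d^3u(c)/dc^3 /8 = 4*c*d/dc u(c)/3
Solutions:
 u(c) = C1 + Integral(C2*airyai(-2*6^(2/3)*c/3) + C3*airybi(-2*6^(2/3)*c/3), c)


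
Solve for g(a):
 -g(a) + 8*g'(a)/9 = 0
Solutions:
 g(a) = C1*exp(9*a/8)


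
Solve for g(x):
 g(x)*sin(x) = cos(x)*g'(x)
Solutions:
 g(x) = C1/cos(x)


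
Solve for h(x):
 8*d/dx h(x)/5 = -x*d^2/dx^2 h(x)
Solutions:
 h(x) = C1 + C2/x^(3/5)


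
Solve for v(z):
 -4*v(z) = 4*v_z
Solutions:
 v(z) = C1*exp(-z)


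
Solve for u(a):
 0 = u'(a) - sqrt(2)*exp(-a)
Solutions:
 u(a) = C1 - sqrt(2)*exp(-a)


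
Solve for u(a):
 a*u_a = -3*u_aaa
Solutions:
 u(a) = C1 + Integral(C2*airyai(-3^(2/3)*a/3) + C3*airybi(-3^(2/3)*a/3), a)


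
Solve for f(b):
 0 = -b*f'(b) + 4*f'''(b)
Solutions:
 f(b) = C1 + Integral(C2*airyai(2^(1/3)*b/2) + C3*airybi(2^(1/3)*b/2), b)


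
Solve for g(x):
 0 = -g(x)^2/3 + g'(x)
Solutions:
 g(x) = -3/(C1 + x)


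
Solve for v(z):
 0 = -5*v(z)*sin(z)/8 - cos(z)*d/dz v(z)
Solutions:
 v(z) = C1*cos(z)^(5/8)


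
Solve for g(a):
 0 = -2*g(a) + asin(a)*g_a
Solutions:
 g(a) = C1*exp(2*Integral(1/asin(a), a))


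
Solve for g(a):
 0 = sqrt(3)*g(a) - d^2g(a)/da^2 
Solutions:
 g(a) = C1*exp(-3^(1/4)*a) + C2*exp(3^(1/4)*a)


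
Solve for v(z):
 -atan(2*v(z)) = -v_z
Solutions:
 Integral(1/atan(2*_y), (_y, v(z))) = C1 + z


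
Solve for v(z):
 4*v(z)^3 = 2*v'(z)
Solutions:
 v(z) = -sqrt(2)*sqrt(-1/(C1 + 2*z))/2
 v(z) = sqrt(2)*sqrt(-1/(C1 + 2*z))/2


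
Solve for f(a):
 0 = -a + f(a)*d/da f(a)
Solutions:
 f(a) = -sqrt(C1 + a^2)
 f(a) = sqrt(C1 + a^2)


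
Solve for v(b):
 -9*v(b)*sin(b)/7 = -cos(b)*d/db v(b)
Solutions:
 v(b) = C1/cos(b)^(9/7)


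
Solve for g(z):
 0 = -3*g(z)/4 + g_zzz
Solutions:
 g(z) = C3*exp(6^(1/3)*z/2) + (C1*sin(2^(1/3)*3^(5/6)*z/4) + C2*cos(2^(1/3)*3^(5/6)*z/4))*exp(-6^(1/3)*z/4)


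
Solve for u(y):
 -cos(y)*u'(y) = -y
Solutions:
 u(y) = C1 + Integral(y/cos(y), y)


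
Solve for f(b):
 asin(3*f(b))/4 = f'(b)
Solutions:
 Integral(1/asin(3*_y), (_y, f(b))) = C1 + b/4


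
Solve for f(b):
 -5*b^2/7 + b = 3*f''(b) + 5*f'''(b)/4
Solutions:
 f(b) = C1 + C2*b + C3*exp(-12*b/5) - 5*b^4/252 + 67*b^3/756 - 335*b^2/3024


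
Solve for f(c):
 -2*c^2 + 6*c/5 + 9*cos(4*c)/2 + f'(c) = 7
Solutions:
 f(c) = C1 + 2*c^3/3 - 3*c^2/5 + 7*c - 9*sin(4*c)/8


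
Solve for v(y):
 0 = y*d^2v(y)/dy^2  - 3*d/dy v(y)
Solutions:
 v(y) = C1 + C2*y^4


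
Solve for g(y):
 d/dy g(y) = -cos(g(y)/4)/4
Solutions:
 y/4 - 2*log(sin(g(y)/4) - 1) + 2*log(sin(g(y)/4) + 1) = C1


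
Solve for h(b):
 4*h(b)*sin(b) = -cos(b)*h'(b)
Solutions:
 h(b) = C1*cos(b)^4


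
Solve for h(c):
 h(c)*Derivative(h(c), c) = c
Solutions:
 h(c) = -sqrt(C1 + c^2)
 h(c) = sqrt(C1 + c^2)


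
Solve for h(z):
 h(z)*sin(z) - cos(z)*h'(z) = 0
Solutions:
 h(z) = C1/cos(z)


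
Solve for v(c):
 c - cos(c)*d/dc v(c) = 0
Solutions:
 v(c) = C1 + Integral(c/cos(c), c)


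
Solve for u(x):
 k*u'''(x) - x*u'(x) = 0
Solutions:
 u(x) = C1 + Integral(C2*airyai(x*(1/k)^(1/3)) + C3*airybi(x*(1/k)^(1/3)), x)


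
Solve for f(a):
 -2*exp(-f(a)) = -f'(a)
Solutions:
 f(a) = log(C1 + 2*a)


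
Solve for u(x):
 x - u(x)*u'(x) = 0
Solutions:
 u(x) = -sqrt(C1 + x^2)
 u(x) = sqrt(C1 + x^2)


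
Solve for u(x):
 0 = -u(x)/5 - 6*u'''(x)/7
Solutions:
 u(x) = C3*exp(-30^(2/3)*7^(1/3)*x/30) + (C1*sin(10^(2/3)*3^(1/6)*7^(1/3)*x/20) + C2*cos(10^(2/3)*3^(1/6)*7^(1/3)*x/20))*exp(30^(2/3)*7^(1/3)*x/60)


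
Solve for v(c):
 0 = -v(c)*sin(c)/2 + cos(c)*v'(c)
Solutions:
 v(c) = C1/sqrt(cos(c))


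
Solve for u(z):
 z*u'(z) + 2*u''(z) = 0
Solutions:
 u(z) = C1 + C2*erf(z/2)


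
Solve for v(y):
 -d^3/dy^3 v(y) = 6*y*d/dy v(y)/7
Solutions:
 v(y) = C1 + Integral(C2*airyai(-6^(1/3)*7^(2/3)*y/7) + C3*airybi(-6^(1/3)*7^(2/3)*y/7), y)


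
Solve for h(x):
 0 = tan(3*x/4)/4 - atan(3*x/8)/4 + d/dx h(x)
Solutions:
 h(x) = C1 + x*atan(3*x/8)/4 - log(9*x^2 + 64)/3 + log(cos(3*x/4))/3


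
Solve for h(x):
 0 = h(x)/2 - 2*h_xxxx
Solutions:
 h(x) = C1*exp(-sqrt(2)*x/2) + C2*exp(sqrt(2)*x/2) + C3*sin(sqrt(2)*x/2) + C4*cos(sqrt(2)*x/2)


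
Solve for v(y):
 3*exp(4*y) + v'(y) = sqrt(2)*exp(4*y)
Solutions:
 v(y) = C1 - 3*exp(4*y)/4 + sqrt(2)*exp(4*y)/4


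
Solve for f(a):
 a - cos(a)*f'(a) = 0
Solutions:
 f(a) = C1 + Integral(a/cos(a), a)


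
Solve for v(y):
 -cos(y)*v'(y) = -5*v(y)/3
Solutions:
 v(y) = C1*(sin(y) + 1)^(5/6)/(sin(y) - 1)^(5/6)


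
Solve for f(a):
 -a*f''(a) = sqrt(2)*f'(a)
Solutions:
 f(a) = C1 + C2*a^(1 - sqrt(2))


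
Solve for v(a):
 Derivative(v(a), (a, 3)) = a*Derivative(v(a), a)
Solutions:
 v(a) = C1 + Integral(C2*airyai(a) + C3*airybi(a), a)


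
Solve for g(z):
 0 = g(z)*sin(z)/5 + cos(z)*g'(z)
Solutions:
 g(z) = C1*cos(z)^(1/5)


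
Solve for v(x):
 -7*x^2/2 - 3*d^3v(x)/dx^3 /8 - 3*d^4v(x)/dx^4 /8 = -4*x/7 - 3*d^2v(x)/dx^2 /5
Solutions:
 v(x) = C1 + C2*x + C3*exp(x*(-5 + sqrt(185))/10) + C4*exp(-x*(5 + sqrt(185))/10) + 35*x^4/72 + 355*x^3/336 + 15125*x^2/2688


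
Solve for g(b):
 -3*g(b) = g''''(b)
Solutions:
 g(b) = (C1*sin(sqrt(2)*3^(1/4)*b/2) + C2*cos(sqrt(2)*3^(1/4)*b/2))*exp(-sqrt(2)*3^(1/4)*b/2) + (C3*sin(sqrt(2)*3^(1/4)*b/2) + C4*cos(sqrt(2)*3^(1/4)*b/2))*exp(sqrt(2)*3^(1/4)*b/2)


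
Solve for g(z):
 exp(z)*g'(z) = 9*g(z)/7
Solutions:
 g(z) = C1*exp(-9*exp(-z)/7)


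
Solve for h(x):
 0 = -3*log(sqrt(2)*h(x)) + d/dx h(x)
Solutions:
 -2*Integral(1/(2*log(_y) + log(2)), (_y, h(x)))/3 = C1 - x


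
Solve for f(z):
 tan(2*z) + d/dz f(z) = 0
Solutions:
 f(z) = C1 + log(cos(2*z))/2


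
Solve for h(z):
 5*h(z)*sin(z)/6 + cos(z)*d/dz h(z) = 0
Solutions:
 h(z) = C1*cos(z)^(5/6)


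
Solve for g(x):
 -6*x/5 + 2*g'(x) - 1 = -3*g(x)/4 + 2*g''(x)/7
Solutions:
 g(x) = C1*exp(x*(14 - sqrt(238))/4) + C2*exp(x*(14 + sqrt(238))/4) + 8*x/5 - 44/15


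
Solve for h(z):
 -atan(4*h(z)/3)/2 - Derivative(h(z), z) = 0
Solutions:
 Integral(1/atan(4*_y/3), (_y, h(z))) = C1 - z/2


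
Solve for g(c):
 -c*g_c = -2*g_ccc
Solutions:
 g(c) = C1 + Integral(C2*airyai(2^(2/3)*c/2) + C3*airybi(2^(2/3)*c/2), c)


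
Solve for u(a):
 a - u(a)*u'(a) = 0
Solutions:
 u(a) = -sqrt(C1 + a^2)
 u(a) = sqrt(C1 + a^2)


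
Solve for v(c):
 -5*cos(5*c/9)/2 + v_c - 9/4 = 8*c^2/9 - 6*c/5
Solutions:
 v(c) = C1 + 8*c^3/27 - 3*c^2/5 + 9*c/4 + 9*sin(5*c/9)/2


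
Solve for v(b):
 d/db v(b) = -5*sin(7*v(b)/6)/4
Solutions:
 5*b/4 + 3*log(cos(7*v(b)/6) - 1)/7 - 3*log(cos(7*v(b)/6) + 1)/7 = C1


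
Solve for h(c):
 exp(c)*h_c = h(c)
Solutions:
 h(c) = C1*exp(-exp(-c))


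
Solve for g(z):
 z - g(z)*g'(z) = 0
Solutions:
 g(z) = -sqrt(C1 + z^2)
 g(z) = sqrt(C1 + z^2)


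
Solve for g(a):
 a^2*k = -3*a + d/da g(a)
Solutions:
 g(a) = C1 + a^3*k/3 + 3*a^2/2


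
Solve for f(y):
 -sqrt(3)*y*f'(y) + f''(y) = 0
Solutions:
 f(y) = C1 + C2*erfi(sqrt(2)*3^(1/4)*y/2)


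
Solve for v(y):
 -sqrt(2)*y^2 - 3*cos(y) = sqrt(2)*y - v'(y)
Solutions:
 v(y) = C1 + sqrt(2)*y^3/3 + sqrt(2)*y^2/2 + 3*sin(y)


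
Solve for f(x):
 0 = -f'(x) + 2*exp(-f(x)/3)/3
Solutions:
 f(x) = 3*log(C1 + 2*x/9)


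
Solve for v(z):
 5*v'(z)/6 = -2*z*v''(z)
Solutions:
 v(z) = C1 + C2*z^(7/12)


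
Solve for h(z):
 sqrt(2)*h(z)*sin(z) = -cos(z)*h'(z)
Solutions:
 h(z) = C1*cos(z)^(sqrt(2))


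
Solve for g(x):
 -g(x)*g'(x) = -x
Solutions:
 g(x) = -sqrt(C1 + x^2)
 g(x) = sqrt(C1 + x^2)


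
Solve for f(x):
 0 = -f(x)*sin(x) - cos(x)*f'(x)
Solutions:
 f(x) = C1*cos(x)


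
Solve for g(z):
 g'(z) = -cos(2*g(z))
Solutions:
 g(z) = -asin((C1 + exp(4*z))/(C1 - exp(4*z)))/2 + pi/2
 g(z) = asin((C1 + exp(4*z))/(C1 - exp(4*z)))/2


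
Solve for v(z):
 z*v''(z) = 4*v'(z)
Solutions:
 v(z) = C1 + C2*z^5


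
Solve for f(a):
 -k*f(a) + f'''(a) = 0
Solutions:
 f(a) = C1*exp(a*k^(1/3)) + C2*exp(a*k^(1/3)*(-1 + sqrt(3)*I)/2) + C3*exp(-a*k^(1/3)*(1 + sqrt(3)*I)/2)


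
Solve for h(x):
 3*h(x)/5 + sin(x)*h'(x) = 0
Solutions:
 h(x) = C1*(cos(x) + 1)^(3/10)/(cos(x) - 1)^(3/10)


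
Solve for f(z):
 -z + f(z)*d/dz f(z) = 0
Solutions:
 f(z) = -sqrt(C1 + z^2)
 f(z) = sqrt(C1 + z^2)


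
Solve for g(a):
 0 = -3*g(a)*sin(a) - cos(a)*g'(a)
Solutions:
 g(a) = C1*cos(a)^3


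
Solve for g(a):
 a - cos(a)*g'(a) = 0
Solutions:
 g(a) = C1 + Integral(a/cos(a), a)


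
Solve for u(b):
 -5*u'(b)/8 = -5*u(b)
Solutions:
 u(b) = C1*exp(8*b)


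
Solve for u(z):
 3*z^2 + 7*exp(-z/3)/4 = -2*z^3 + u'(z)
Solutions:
 u(z) = C1 + z^4/2 + z^3 - 21*exp(-z/3)/4


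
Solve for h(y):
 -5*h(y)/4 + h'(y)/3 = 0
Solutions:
 h(y) = C1*exp(15*y/4)


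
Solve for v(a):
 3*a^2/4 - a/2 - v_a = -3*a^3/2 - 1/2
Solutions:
 v(a) = C1 + 3*a^4/8 + a^3/4 - a^2/4 + a/2


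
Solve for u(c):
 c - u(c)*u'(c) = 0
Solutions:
 u(c) = -sqrt(C1 + c^2)
 u(c) = sqrt(C1 + c^2)


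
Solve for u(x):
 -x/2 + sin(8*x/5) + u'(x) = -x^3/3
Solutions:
 u(x) = C1 - x^4/12 + x^2/4 + 5*cos(8*x/5)/8


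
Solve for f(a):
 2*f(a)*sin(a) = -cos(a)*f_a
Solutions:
 f(a) = C1*cos(a)^2


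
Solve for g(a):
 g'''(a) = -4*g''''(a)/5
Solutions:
 g(a) = C1 + C2*a + C3*a^2 + C4*exp(-5*a/4)


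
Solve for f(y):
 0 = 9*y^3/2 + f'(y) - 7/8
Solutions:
 f(y) = C1 - 9*y^4/8 + 7*y/8


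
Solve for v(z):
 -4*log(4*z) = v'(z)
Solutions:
 v(z) = C1 - 4*z*log(z) - z*log(256) + 4*z


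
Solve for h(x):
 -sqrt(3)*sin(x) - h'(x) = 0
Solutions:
 h(x) = C1 + sqrt(3)*cos(x)


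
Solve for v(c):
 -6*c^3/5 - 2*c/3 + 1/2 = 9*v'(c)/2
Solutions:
 v(c) = C1 - c^4/15 - 2*c^2/27 + c/9


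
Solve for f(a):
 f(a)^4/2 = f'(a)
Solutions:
 f(a) = 2^(1/3)*(-1/(C1 + 3*a))^(1/3)
 f(a) = 2^(1/3)*(-1/(C1 + a))^(1/3)*(-3^(2/3) - 3*3^(1/6)*I)/6
 f(a) = 2^(1/3)*(-1/(C1 + a))^(1/3)*(-3^(2/3) + 3*3^(1/6)*I)/6


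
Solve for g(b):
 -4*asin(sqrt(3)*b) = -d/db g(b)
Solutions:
 g(b) = C1 + 4*b*asin(sqrt(3)*b) + 4*sqrt(3)*sqrt(1 - 3*b^2)/3


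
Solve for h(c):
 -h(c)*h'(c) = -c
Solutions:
 h(c) = -sqrt(C1 + c^2)
 h(c) = sqrt(C1 + c^2)


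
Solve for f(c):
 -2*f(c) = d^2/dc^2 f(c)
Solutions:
 f(c) = C1*sin(sqrt(2)*c) + C2*cos(sqrt(2)*c)


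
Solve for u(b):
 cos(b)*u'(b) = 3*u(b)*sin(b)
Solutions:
 u(b) = C1/cos(b)^3


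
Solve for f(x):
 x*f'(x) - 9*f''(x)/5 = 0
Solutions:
 f(x) = C1 + C2*erfi(sqrt(10)*x/6)


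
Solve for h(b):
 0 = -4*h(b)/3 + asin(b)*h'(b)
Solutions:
 h(b) = C1*exp(4*Integral(1/asin(b), b)/3)


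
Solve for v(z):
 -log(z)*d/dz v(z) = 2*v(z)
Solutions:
 v(z) = C1*exp(-2*li(z))


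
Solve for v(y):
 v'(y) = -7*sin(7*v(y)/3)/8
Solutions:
 7*y/8 + 3*log(cos(7*v(y)/3) - 1)/14 - 3*log(cos(7*v(y)/3) + 1)/14 = C1


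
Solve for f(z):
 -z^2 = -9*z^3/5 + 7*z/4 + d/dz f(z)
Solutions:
 f(z) = C1 + 9*z^4/20 - z^3/3 - 7*z^2/8


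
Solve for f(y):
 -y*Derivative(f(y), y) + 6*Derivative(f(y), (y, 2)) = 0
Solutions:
 f(y) = C1 + C2*erfi(sqrt(3)*y/6)


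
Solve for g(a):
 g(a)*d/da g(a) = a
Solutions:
 g(a) = -sqrt(C1 + a^2)
 g(a) = sqrt(C1 + a^2)


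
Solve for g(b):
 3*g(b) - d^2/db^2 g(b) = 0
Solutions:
 g(b) = C1*exp(-sqrt(3)*b) + C2*exp(sqrt(3)*b)


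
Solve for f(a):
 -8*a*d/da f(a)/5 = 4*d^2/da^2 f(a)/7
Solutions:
 f(a) = C1 + C2*erf(sqrt(35)*a/5)


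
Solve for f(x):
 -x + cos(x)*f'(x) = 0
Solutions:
 f(x) = C1 + Integral(x/cos(x), x)


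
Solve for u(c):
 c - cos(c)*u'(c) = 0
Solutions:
 u(c) = C1 + Integral(c/cos(c), c)


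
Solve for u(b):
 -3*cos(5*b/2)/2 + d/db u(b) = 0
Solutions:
 u(b) = C1 + 3*sin(5*b/2)/5


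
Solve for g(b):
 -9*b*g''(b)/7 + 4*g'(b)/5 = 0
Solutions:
 g(b) = C1 + C2*b^(73/45)


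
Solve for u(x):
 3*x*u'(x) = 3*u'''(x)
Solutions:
 u(x) = C1 + Integral(C2*airyai(x) + C3*airybi(x), x)


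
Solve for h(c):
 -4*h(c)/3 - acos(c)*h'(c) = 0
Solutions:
 h(c) = C1*exp(-4*Integral(1/acos(c), c)/3)


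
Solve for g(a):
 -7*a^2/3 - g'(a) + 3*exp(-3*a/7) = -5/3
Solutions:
 g(a) = C1 - 7*a^3/9 + 5*a/3 - 7*exp(-3*a/7)


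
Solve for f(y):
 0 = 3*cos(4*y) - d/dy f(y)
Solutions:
 f(y) = C1 + 3*sin(4*y)/4


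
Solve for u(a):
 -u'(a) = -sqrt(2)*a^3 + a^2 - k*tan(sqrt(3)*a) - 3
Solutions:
 u(a) = C1 + sqrt(2)*a^4/4 - a^3/3 + 3*a - sqrt(3)*k*log(cos(sqrt(3)*a))/3


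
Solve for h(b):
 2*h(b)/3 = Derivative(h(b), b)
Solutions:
 h(b) = C1*exp(2*b/3)


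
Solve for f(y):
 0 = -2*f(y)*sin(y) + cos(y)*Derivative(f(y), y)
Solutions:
 f(y) = C1/cos(y)^2


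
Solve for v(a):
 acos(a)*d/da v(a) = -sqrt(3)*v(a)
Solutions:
 v(a) = C1*exp(-sqrt(3)*Integral(1/acos(a), a))


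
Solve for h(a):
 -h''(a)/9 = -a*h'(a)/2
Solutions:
 h(a) = C1 + C2*erfi(3*a/2)


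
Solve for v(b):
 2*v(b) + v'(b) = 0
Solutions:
 v(b) = C1*exp(-2*b)


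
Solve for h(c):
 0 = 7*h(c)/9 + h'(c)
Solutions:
 h(c) = C1*exp(-7*c/9)


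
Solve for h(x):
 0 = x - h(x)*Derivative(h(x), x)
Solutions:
 h(x) = -sqrt(C1 + x^2)
 h(x) = sqrt(C1 + x^2)


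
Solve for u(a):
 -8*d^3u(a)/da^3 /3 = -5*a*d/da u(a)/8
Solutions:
 u(a) = C1 + Integral(C2*airyai(15^(1/3)*a/4) + C3*airybi(15^(1/3)*a/4), a)


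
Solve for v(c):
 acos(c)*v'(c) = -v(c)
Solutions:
 v(c) = C1*exp(-Integral(1/acos(c), c))


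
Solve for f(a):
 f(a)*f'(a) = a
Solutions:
 f(a) = -sqrt(C1 + a^2)
 f(a) = sqrt(C1 + a^2)


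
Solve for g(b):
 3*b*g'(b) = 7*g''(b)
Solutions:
 g(b) = C1 + C2*erfi(sqrt(42)*b/14)


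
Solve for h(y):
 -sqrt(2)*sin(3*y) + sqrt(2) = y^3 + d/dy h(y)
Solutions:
 h(y) = C1 - y^4/4 + sqrt(2)*y + sqrt(2)*cos(3*y)/3


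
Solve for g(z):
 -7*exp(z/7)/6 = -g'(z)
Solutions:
 g(z) = C1 + 49*exp(z/7)/6


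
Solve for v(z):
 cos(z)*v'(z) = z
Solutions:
 v(z) = C1 + Integral(z/cos(z), z)


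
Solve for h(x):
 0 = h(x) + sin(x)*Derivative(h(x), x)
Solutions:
 h(x) = C1*sqrt(cos(x) + 1)/sqrt(cos(x) - 1)


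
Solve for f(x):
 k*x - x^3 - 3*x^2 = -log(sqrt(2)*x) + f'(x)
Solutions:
 f(x) = C1 + k*x^2/2 - x^4/4 - x^3 + x*log(x) - x + x*log(2)/2


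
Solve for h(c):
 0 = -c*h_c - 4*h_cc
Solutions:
 h(c) = C1 + C2*erf(sqrt(2)*c/4)


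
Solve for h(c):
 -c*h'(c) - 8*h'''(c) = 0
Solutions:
 h(c) = C1 + Integral(C2*airyai(-c/2) + C3*airybi(-c/2), c)


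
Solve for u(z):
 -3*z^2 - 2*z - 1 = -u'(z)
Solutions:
 u(z) = C1 + z^3 + z^2 + z


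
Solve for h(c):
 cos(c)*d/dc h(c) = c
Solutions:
 h(c) = C1 + Integral(c/cos(c), c)


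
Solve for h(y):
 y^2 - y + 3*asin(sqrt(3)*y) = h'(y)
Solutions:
 h(y) = C1 + y^3/3 - y^2/2 + 3*y*asin(sqrt(3)*y) + sqrt(3)*sqrt(1 - 3*y^2)


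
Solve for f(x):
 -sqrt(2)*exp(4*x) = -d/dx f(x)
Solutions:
 f(x) = C1 + sqrt(2)*exp(4*x)/4


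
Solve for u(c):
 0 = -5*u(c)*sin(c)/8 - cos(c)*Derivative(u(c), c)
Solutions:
 u(c) = C1*cos(c)^(5/8)


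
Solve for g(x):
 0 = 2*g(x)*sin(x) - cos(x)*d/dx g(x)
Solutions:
 g(x) = C1/cos(x)^2


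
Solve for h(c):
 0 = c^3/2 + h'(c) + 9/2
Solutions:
 h(c) = C1 - c^4/8 - 9*c/2


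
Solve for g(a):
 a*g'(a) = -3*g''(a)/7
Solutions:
 g(a) = C1 + C2*erf(sqrt(42)*a/6)


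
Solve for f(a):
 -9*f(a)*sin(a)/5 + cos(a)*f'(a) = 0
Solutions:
 f(a) = C1/cos(a)^(9/5)


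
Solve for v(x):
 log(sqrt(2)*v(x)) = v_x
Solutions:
 -2*Integral(1/(2*log(_y) + log(2)), (_y, v(x))) = C1 - x


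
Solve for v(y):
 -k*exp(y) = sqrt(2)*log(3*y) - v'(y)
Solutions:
 v(y) = C1 + k*exp(y) + sqrt(2)*y*log(y) + sqrt(2)*y*(-1 + log(3))


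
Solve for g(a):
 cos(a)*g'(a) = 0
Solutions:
 g(a) = C1


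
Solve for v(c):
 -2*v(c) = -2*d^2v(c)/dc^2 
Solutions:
 v(c) = C1*exp(-c) + C2*exp(c)


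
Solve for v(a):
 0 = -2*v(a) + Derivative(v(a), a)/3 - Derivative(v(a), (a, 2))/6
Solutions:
 v(a) = (C1*sin(sqrt(11)*a) + C2*cos(sqrt(11)*a))*exp(a)


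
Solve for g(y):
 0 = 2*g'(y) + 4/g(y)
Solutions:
 g(y) = -sqrt(C1 - 4*y)
 g(y) = sqrt(C1 - 4*y)


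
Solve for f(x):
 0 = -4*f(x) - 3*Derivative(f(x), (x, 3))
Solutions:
 f(x) = C3*exp(-6^(2/3)*x/3) + (C1*sin(2^(2/3)*3^(1/6)*x/2) + C2*cos(2^(2/3)*3^(1/6)*x/2))*exp(6^(2/3)*x/6)


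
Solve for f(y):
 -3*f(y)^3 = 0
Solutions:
 f(y) = 0


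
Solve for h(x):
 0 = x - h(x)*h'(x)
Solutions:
 h(x) = -sqrt(C1 + x^2)
 h(x) = sqrt(C1 + x^2)


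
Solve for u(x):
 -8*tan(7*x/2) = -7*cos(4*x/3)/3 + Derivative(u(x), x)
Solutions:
 u(x) = C1 + 16*log(cos(7*x/2))/7 + 7*sin(4*x/3)/4


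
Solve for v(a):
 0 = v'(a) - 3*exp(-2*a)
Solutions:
 v(a) = C1 - 3*exp(-2*a)/2


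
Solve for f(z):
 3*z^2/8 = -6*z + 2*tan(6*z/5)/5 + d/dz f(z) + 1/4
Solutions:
 f(z) = C1 + z^3/8 + 3*z^2 - z/4 + log(cos(6*z/5))/3


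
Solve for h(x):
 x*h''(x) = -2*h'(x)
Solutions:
 h(x) = C1 + C2/x


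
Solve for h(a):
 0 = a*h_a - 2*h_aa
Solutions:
 h(a) = C1 + C2*erfi(a/2)


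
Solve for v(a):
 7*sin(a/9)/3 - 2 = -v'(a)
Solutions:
 v(a) = C1 + 2*a + 21*cos(a/9)


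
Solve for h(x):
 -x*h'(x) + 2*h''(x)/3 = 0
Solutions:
 h(x) = C1 + C2*erfi(sqrt(3)*x/2)


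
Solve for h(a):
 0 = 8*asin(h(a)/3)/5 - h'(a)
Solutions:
 Integral(1/asin(_y/3), (_y, h(a))) = C1 + 8*a/5


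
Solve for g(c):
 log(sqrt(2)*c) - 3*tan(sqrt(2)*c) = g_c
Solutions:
 g(c) = C1 + c*log(c) - c + c*log(2)/2 + 3*sqrt(2)*log(cos(sqrt(2)*c))/2


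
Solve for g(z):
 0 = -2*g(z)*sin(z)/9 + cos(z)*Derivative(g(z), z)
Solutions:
 g(z) = C1/cos(z)^(2/9)


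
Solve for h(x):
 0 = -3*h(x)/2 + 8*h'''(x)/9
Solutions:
 h(x) = C3*exp(3*2^(2/3)*x/4) + (C1*sin(3*2^(2/3)*sqrt(3)*x/8) + C2*cos(3*2^(2/3)*sqrt(3)*x/8))*exp(-3*2^(2/3)*x/8)


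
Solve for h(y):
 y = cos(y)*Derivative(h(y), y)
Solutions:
 h(y) = C1 + Integral(y/cos(y), y)


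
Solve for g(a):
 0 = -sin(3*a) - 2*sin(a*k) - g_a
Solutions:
 g(a) = C1 + cos(3*a)/3 + 2*cos(a*k)/k


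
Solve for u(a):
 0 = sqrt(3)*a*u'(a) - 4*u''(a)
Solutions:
 u(a) = C1 + C2*erfi(sqrt(2)*3^(1/4)*a/4)


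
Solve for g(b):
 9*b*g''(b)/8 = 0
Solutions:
 g(b) = C1 + C2*b


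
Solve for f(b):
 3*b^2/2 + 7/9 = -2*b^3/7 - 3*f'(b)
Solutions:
 f(b) = C1 - b^4/42 - b^3/6 - 7*b/27


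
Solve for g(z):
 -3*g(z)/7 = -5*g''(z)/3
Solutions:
 g(z) = C1*exp(-3*sqrt(35)*z/35) + C2*exp(3*sqrt(35)*z/35)


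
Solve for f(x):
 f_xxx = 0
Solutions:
 f(x) = C1 + C2*x + C3*x^2


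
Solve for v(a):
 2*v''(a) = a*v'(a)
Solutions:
 v(a) = C1 + C2*erfi(a/2)


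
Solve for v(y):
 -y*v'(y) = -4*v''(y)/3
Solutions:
 v(y) = C1 + C2*erfi(sqrt(6)*y/4)


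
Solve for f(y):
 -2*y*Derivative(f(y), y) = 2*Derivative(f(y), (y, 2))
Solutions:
 f(y) = C1 + C2*erf(sqrt(2)*y/2)


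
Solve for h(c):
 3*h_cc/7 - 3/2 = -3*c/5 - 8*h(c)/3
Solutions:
 h(c) = C1*sin(2*sqrt(14)*c/3) + C2*cos(2*sqrt(14)*c/3) - 9*c/40 + 9/16


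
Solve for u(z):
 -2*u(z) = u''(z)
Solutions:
 u(z) = C1*sin(sqrt(2)*z) + C2*cos(sqrt(2)*z)


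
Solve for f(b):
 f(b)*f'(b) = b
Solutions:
 f(b) = -sqrt(C1 + b^2)
 f(b) = sqrt(C1 + b^2)


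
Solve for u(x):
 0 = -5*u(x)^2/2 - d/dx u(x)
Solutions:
 u(x) = 2/(C1 + 5*x)


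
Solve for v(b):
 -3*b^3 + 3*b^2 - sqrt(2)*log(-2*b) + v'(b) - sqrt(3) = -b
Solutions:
 v(b) = C1 + 3*b^4/4 - b^3 - b^2/2 + sqrt(2)*b*log(-b) + b*(-sqrt(2) + sqrt(2)*log(2) + sqrt(3))


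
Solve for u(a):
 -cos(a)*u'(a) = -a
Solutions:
 u(a) = C1 + Integral(a/cos(a), a)


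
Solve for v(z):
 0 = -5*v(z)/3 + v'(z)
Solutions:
 v(z) = C1*exp(5*z/3)


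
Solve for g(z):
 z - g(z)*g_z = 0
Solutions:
 g(z) = -sqrt(C1 + z^2)
 g(z) = sqrt(C1 + z^2)


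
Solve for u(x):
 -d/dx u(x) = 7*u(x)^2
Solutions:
 u(x) = 1/(C1 + 7*x)


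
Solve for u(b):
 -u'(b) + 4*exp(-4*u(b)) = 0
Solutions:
 u(b) = log(-I*(C1 + 16*b)^(1/4))
 u(b) = log(I*(C1 + 16*b)^(1/4))
 u(b) = log(-(C1 + 16*b)^(1/4))
 u(b) = log(C1 + 16*b)/4


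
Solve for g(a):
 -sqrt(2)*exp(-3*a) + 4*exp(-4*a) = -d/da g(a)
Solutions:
 g(a) = C1 - sqrt(2)*exp(-3*a)/3 + exp(-4*a)


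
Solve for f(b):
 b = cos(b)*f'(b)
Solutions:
 f(b) = C1 + Integral(b/cos(b), b)


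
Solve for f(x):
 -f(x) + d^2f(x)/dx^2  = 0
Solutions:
 f(x) = C1*exp(-x) + C2*exp(x)


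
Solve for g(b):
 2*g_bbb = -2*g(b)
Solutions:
 g(b) = C3*exp(-b) + (C1*sin(sqrt(3)*b/2) + C2*cos(sqrt(3)*b/2))*exp(b/2)


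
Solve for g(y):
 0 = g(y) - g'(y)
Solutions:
 g(y) = C1*exp(y)


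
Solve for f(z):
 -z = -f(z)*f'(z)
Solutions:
 f(z) = -sqrt(C1 + z^2)
 f(z) = sqrt(C1 + z^2)


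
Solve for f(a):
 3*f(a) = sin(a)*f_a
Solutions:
 f(a) = C1*(cos(a) - 1)^(3/2)/(cos(a) + 1)^(3/2)


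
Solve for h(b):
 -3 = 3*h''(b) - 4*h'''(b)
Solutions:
 h(b) = C1 + C2*b + C3*exp(3*b/4) - b^2/2


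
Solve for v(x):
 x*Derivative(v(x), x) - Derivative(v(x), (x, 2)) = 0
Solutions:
 v(x) = C1 + C2*erfi(sqrt(2)*x/2)


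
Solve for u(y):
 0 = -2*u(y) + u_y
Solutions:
 u(y) = C1*exp(2*y)


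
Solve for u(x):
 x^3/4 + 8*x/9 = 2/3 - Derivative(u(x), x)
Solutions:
 u(x) = C1 - x^4/16 - 4*x^2/9 + 2*x/3


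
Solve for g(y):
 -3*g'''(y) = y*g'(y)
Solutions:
 g(y) = C1 + Integral(C2*airyai(-3^(2/3)*y/3) + C3*airybi(-3^(2/3)*y/3), y)


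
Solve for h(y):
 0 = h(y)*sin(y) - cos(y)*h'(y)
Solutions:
 h(y) = C1/cos(y)


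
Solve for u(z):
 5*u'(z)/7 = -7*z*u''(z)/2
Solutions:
 u(z) = C1 + C2*z^(39/49)


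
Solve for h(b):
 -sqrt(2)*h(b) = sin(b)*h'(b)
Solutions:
 h(b) = C1*(cos(b) + 1)^(sqrt(2)/2)/(cos(b) - 1)^(sqrt(2)/2)


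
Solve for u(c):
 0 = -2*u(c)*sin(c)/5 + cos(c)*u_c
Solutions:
 u(c) = C1/cos(c)^(2/5)


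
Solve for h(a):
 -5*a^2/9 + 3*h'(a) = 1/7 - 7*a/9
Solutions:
 h(a) = C1 + 5*a^3/81 - 7*a^2/54 + a/21


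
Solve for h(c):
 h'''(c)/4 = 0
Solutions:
 h(c) = C1 + C2*c + C3*c^2


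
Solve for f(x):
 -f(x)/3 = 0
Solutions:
 f(x) = 0


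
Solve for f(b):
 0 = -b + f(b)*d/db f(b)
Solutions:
 f(b) = -sqrt(C1 + b^2)
 f(b) = sqrt(C1 + b^2)


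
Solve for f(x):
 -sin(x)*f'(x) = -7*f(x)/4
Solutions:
 f(x) = C1*(cos(x) - 1)^(7/8)/(cos(x) + 1)^(7/8)


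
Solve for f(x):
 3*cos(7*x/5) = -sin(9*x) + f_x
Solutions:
 f(x) = C1 + 15*sin(7*x/5)/7 - cos(9*x)/9


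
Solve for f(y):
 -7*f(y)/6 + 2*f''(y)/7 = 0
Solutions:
 f(y) = C1*exp(-7*sqrt(3)*y/6) + C2*exp(7*sqrt(3)*y/6)


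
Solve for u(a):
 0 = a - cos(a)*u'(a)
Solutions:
 u(a) = C1 + Integral(a/cos(a), a)


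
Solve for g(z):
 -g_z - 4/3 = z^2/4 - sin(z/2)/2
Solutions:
 g(z) = C1 - z^3/12 - 4*z/3 - cos(z/2)


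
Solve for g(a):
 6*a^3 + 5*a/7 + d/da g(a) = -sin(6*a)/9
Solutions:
 g(a) = C1 - 3*a^4/2 - 5*a^2/14 + cos(6*a)/54


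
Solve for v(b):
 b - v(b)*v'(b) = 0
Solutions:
 v(b) = -sqrt(C1 + b^2)
 v(b) = sqrt(C1 + b^2)


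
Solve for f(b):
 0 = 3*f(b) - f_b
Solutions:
 f(b) = C1*exp(3*b)


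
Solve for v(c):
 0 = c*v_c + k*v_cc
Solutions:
 v(c) = C1 + C2*sqrt(k)*erf(sqrt(2)*c*sqrt(1/k)/2)


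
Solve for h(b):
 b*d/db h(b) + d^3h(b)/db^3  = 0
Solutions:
 h(b) = C1 + Integral(C2*airyai(-b) + C3*airybi(-b), b)


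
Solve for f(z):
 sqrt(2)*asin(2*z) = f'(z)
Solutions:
 f(z) = C1 + sqrt(2)*(z*asin(2*z) + sqrt(1 - 4*z^2)/2)


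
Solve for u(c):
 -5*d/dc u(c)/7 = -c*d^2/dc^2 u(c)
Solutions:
 u(c) = C1 + C2*c^(12/7)


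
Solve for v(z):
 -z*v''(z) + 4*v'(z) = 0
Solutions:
 v(z) = C1 + C2*z^5


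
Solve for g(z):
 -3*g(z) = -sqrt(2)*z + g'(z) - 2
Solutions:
 g(z) = C1*exp(-3*z) + sqrt(2)*z/3 - sqrt(2)/9 + 2/3


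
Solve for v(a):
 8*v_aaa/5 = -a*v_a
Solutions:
 v(a) = C1 + Integral(C2*airyai(-5^(1/3)*a/2) + C3*airybi(-5^(1/3)*a/2), a)


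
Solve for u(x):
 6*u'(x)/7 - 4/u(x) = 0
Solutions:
 u(x) = -sqrt(C1 + 84*x)/3
 u(x) = sqrt(C1 + 84*x)/3


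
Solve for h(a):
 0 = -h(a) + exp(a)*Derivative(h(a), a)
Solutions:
 h(a) = C1*exp(-exp(-a))


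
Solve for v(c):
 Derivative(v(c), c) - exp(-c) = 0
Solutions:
 v(c) = C1 - exp(-c)


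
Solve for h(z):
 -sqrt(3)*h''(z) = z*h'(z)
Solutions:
 h(z) = C1 + C2*erf(sqrt(2)*3^(3/4)*z/6)


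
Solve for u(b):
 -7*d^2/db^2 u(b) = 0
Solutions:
 u(b) = C1 + C2*b


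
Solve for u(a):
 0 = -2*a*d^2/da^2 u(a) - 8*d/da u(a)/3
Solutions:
 u(a) = C1 + C2/a^(1/3)


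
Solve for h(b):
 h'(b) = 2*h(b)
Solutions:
 h(b) = C1*exp(2*b)


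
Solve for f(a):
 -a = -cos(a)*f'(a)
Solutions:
 f(a) = C1 + Integral(a/cos(a), a)


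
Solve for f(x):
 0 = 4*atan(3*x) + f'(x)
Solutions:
 f(x) = C1 - 4*x*atan(3*x) + 2*log(9*x^2 + 1)/3


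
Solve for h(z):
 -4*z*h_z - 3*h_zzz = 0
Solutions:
 h(z) = C1 + Integral(C2*airyai(-6^(2/3)*z/3) + C3*airybi(-6^(2/3)*z/3), z)


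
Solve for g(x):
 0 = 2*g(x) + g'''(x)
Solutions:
 g(x) = C3*exp(-2^(1/3)*x) + (C1*sin(2^(1/3)*sqrt(3)*x/2) + C2*cos(2^(1/3)*sqrt(3)*x/2))*exp(2^(1/3)*x/2)


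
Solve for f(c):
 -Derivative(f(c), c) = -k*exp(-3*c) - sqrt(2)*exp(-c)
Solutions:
 f(c) = C1 - k*exp(-3*c)/3 - sqrt(2)*exp(-c)


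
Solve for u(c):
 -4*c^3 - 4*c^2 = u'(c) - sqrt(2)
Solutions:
 u(c) = C1 - c^4 - 4*c^3/3 + sqrt(2)*c


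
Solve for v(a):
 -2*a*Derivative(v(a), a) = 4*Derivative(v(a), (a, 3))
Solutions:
 v(a) = C1 + Integral(C2*airyai(-2^(2/3)*a/2) + C3*airybi(-2^(2/3)*a/2), a)


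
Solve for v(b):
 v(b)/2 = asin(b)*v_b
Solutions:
 v(b) = C1*exp(Integral(1/asin(b), b)/2)


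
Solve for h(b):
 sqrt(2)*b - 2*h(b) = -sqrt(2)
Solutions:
 h(b) = sqrt(2)*(b + 1)/2


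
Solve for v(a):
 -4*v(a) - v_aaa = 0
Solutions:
 v(a) = C3*exp(-2^(2/3)*a) + (C1*sin(2^(2/3)*sqrt(3)*a/2) + C2*cos(2^(2/3)*sqrt(3)*a/2))*exp(2^(2/3)*a/2)


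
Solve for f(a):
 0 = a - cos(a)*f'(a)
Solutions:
 f(a) = C1 + Integral(a/cos(a), a)


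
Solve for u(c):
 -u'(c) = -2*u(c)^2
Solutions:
 u(c) = -1/(C1 + 2*c)


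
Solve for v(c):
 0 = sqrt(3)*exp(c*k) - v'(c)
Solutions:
 v(c) = C1 + sqrt(3)*exp(c*k)/k


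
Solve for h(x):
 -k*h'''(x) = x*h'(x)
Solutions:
 h(x) = C1 + Integral(C2*airyai(x*(-1/k)^(1/3)) + C3*airybi(x*(-1/k)^(1/3)), x)


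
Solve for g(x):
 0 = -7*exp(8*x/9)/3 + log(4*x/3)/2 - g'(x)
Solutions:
 g(x) = C1 + x*log(x)/2 + x*(-log(3)/2 - 1/2 + log(2)) - 21*exp(8*x/9)/8


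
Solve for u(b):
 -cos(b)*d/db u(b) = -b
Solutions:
 u(b) = C1 + Integral(b/cos(b), b)


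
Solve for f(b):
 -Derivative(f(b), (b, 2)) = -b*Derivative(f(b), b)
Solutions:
 f(b) = C1 + C2*erfi(sqrt(2)*b/2)


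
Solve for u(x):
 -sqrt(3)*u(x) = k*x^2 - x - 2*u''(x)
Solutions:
 u(x) = C1*exp(-sqrt(2)*3^(1/4)*x/2) + C2*exp(sqrt(2)*3^(1/4)*x/2) - sqrt(3)*k*x^2/3 - 4*k/3 + sqrt(3)*x/3


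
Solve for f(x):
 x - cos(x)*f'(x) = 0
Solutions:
 f(x) = C1 + Integral(x/cos(x), x)


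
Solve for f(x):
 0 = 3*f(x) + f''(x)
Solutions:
 f(x) = C1*sin(sqrt(3)*x) + C2*cos(sqrt(3)*x)


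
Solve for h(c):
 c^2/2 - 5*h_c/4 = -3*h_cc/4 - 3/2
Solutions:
 h(c) = C1 + C2*exp(5*c/3) + 2*c^3/15 + 6*c^2/25 + 186*c/125


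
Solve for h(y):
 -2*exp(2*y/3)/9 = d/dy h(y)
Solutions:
 h(y) = C1 - exp(2*y/3)/3


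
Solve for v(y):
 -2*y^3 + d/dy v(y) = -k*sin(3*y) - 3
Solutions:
 v(y) = C1 + k*cos(3*y)/3 + y^4/2 - 3*y


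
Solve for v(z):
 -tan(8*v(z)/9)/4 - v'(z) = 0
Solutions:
 v(z) = -9*asin(C1*exp(-2*z/9))/8 + 9*pi/8
 v(z) = 9*asin(C1*exp(-2*z/9))/8


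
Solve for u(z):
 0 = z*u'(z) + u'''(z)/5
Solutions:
 u(z) = C1 + Integral(C2*airyai(-5^(1/3)*z) + C3*airybi(-5^(1/3)*z), z)


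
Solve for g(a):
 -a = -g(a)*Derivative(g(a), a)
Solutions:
 g(a) = -sqrt(C1 + a^2)
 g(a) = sqrt(C1 + a^2)


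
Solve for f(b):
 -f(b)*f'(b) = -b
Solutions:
 f(b) = -sqrt(C1 + b^2)
 f(b) = sqrt(C1 + b^2)


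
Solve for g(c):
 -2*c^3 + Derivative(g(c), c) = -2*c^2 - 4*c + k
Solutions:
 g(c) = C1 + c^4/2 - 2*c^3/3 - 2*c^2 + c*k


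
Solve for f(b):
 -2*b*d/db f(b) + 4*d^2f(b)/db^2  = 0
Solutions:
 f(b) = C1 + C2*erfi(b/2)


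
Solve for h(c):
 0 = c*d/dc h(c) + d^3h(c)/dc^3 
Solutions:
 h(c) = C1 + Integral(C2*airyai(-c) + C3*airybi(-c), c)


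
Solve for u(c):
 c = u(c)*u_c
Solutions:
 u(c) = -sqrt(C1 + c^2)
 u(c) = sqrt(C1 + c^2)


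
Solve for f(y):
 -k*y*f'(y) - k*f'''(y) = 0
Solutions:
 f(y) = C1 + Integral(C2*airyai(-y) + C3*airybi(-y), y)


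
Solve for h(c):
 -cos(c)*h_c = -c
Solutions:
 h(c) = C1 + Integral(c/cos(c), c)


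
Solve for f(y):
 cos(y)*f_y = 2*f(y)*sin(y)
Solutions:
 f(y) = C1/cos(y)^2


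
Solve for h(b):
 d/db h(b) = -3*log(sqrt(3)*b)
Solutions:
 h(b) = C1 - 3*b*log(b) - 3*b*log(3)/2 + 3*b


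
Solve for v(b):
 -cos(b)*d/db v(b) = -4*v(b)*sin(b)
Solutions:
 v(b) = C1/cos(b)^4


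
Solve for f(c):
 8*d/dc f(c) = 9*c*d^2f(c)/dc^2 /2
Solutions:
 f(c) = C1 + C2*c^(25/9)


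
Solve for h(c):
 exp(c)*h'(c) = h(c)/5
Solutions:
 h(c) = C1*exp(-exp(-c)/5)


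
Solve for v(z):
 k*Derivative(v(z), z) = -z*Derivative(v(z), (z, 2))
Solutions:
 v(z) = C1 + z^(1 - re(k))*(C2*sin(log(z)*Abs(im(k))) + C3*cos(log(z)*im(k)))


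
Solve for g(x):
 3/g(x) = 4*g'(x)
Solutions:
 g(x) = -sqrt(C1 + 6*x)/2
 g(x) = sqrt(C1 + 6*x)/2


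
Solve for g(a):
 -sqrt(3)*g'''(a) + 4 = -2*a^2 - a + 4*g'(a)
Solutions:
 g(a) = C1 + C2*sin(2*3^(3/4)*a/3) + C3*cos(2*3^(3/4)*a/3) + a^3/6 + a^2/8 - sqrt(3)*a/4 + a


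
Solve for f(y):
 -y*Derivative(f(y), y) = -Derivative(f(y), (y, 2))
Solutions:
 f(y) = C1 + C2*erfi(sqrt(2)*y/2)


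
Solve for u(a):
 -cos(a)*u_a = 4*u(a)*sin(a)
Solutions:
 u(a) = C1*cos(a)^4


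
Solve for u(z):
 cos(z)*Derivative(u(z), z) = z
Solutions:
 u(z) = C1 + Integral(z/cos(z), z)


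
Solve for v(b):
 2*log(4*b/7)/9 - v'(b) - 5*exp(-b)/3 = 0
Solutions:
 v(b) = C1 + 2*b*log(b)/9 + 2*b*(-log(7) - 1 + 2*log(2))/9 + 5*exp(-b)/3


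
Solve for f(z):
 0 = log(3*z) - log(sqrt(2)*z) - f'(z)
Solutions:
 f(z) = C1 - z*log(2)/2 + z*log(3)


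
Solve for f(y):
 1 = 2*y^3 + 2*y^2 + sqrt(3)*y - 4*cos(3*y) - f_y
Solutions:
 f(y) = C1 + y^4/2 + 2*y^3/3 + sqrt(3)*y^2/2 - y - 4*sin(3*y)/3


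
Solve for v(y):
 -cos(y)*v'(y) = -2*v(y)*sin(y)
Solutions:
 v(y) = C1/cos(y)^2


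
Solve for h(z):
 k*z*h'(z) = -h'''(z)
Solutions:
 h(z) = C1 + Integral(C2*airyai(z*(-k)^(1/3)) + C3*airybi(z*(-k)^(1/3)), z)


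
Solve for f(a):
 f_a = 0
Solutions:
 f(a) = C1


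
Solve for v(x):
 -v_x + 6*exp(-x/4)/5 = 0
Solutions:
 v(x) = C1 - 24*exp(-x/4)/5


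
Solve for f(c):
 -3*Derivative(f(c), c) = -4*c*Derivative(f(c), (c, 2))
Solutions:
 f(c) = C1 + C2*c^(7/4)


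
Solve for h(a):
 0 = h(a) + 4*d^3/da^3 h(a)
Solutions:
 h(a) = C3*exp(-2^(1/3)*a/2) + (C1*sin(2^(1/3)*sqrt(3)*a/4) + C2*cos(2^(1/3)*sqrt(3)*a/4))*exp(2^(1/3)*a/4)


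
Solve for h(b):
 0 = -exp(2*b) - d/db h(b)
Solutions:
 h(b) = C1 - exp(2*b)/2


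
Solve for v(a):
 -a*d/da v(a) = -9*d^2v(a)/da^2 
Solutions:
 v(a) = C1 + C2*erfi(sqrt(2)*a/6)


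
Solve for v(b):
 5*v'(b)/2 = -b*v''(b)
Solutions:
 v(b) = C1 + C2/b^(3/2)


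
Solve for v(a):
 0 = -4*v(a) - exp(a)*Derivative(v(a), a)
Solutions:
 v(a) = C1*exp(4*exp(-a))


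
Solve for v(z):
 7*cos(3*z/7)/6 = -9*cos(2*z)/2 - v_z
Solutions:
 v(z) = C1 - 49*sin(3*z/7)/18 - 9*sin(2*z)/4


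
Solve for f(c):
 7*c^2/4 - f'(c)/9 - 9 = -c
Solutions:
 f(c) = C1 + 21*c^3/4 + 9*c^2/2 - 81*c


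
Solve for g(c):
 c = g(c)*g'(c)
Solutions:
 g(c) = -sqrt(C1 + c^2)
 g(c) = sqrt(C1 + c^2)


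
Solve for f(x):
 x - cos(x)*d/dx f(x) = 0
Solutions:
 f(x) = C1 + Integral(x/cos(x), x)


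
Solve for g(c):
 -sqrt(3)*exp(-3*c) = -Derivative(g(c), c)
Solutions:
 g(c) = C1 - sqrt(3)*exp(-3*c)/3


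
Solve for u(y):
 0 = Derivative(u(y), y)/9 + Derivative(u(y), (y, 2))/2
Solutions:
 u(y) = C1 + C2*exp(-2*y/9)


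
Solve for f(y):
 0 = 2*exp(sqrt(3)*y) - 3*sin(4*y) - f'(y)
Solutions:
 f(y) = C1 + 2*sqrt(3)*exp(sqrt(3)*y)/3 + 3*cos(4*y)/4


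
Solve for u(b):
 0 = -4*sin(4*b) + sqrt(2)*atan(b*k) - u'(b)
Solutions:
 u(b) = C1 + sqrt(2)*Piecewise((b*atan(b*k) - log(b^2*k^2 + 1)/(2*k), Ne(k, 0)), (0, True)) + cos(4*b)


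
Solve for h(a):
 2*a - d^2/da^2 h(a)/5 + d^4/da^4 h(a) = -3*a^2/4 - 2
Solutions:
 h(a) = C1 + C2*a + C3*exp(-sqrt(5)*a/5) + C4*exp(sqrt(5)*a/5) + 5*a^4/16 + 5*a^3/3 + 95*a^2/4


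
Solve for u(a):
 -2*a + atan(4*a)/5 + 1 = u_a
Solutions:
 u(a) = C1 - a^2 + a*atan(4*a)/5 + a - log(16*a^2 + 1)/40


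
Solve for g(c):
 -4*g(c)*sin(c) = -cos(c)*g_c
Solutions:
 g(c) = C1/cos(c)^4


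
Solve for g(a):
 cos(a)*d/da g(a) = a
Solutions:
 g(a) = C1 + Integral(a/cos(a), a)


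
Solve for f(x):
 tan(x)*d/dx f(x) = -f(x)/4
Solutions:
 f(x) = C1/sin(x)^(1/4)


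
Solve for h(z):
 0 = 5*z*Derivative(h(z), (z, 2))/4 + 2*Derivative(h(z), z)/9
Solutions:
 h(z) = C1 + C2*z^(37/45)


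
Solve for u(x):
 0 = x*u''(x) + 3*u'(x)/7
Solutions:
 u(x) = C1 + C2*x^(4/7)


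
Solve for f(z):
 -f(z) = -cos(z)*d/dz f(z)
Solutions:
 f(z) = C1*sqrt(sin(z) + 1)/sqrt(sin(z) - 1)


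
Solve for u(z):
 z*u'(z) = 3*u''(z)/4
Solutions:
 u(z) = C1 + C2*erfi(sqrt(6)*z/3)


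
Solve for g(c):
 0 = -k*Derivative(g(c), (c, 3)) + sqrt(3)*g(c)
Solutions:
 g(c) = C1*exp(3^(1/6)*c*(1/k)^(1/3)) + C2*exp(c*(-3^(1/6) + 3^(2/3)*I)*(1/k)^(1/3)/2) + C3*exp(-c*(3^(1/6) + 3^(2/3)*I)*(1/k)^(1/3)/2)


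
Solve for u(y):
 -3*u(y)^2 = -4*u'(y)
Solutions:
 u(y) = -4/(C1 + 3*y)


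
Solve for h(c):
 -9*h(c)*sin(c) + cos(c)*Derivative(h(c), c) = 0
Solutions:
 h(c) = C1/cos(c)^9


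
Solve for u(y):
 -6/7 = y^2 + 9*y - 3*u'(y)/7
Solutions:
 u(y) = C1 + 7*y^3/9 + 21*y^2/2 + 2*y


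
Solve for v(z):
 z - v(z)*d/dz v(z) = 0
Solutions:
 v(z) = -sqrt(C1 + z^2)
 v(z) = sqrt(C1 + z^2)


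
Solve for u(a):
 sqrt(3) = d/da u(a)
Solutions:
 u(a) = C1 + sqrt(3)*a


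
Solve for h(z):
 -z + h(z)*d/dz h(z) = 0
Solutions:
 h(z) = -sqrt(C1 + z^2)
 h(z) = sqrt(C1 + z^2)


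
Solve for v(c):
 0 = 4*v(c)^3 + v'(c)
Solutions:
 v(c) = -sqrt(2)*sqrt(-1/(C1 - 4*c))/2
 v(c) = sqrt(2)*sqrt(-1/(C1 - 4*c))/2


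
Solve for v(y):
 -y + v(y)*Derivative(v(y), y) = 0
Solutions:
 v(y) = -sqrt(C1 + y^2)
 v(y) = sqrt(C1 + y^2)


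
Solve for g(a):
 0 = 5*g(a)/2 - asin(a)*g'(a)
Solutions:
 g(a) = C1*exp(5*Integral(1/asin(a), a)/2)


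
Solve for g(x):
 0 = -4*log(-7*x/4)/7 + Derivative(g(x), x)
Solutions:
 g(x) = C1 + 4*x*log(-x)/7 + 4*x*(-2*log(2) - 1 + log(7))/7


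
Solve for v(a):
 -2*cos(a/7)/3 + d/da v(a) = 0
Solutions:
 v(a) = C1 + 14*sin(a/7)/3


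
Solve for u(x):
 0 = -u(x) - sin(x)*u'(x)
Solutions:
 u(x) = C1*sqrt(cos(x) + 1)/sqrt(cos(x) - 1)


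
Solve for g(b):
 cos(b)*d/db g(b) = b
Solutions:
 g(b) = C1 + Integral(b/cos(b), b)


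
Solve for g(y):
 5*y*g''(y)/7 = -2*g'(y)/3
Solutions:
 g(y) = C1 + C2*y^(1/15)


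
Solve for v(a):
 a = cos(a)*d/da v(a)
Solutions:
 v(a) = C1 + Integral(a/cos(a), a)


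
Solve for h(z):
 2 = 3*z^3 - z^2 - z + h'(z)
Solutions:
 h(z) = C1 - 3*z^4/4 + z^3/3 + z^2/2 + 2*z


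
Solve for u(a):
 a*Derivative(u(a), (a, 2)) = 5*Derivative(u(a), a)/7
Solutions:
 u(a) = C1 + C2*a^(12/7)


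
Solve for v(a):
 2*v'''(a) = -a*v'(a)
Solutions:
 v(a) = C1 + Integral(C2*airyai(-2^(2/3)*a/2) + C3*airybi(-2^(2/3)*a/2), a)


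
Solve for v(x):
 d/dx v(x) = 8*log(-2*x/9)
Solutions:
 v(x) = C1 + 8*x*log(-x) + 8*x*(-2*log(3) - 1 + log(2))


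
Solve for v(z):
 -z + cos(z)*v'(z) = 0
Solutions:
 v(z) = C1 + Integral(z/cos(z), z)


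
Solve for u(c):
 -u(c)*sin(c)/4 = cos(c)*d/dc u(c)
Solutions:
 u(c) = C1*cos(c)^(1/4)


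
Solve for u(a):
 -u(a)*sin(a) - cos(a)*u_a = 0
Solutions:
 u(a) = C1*cos(a)


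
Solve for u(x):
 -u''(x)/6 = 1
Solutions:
 u(x) = C1 + C2*x - 3*x^2


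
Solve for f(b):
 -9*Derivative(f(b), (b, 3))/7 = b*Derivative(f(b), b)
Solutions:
 f(b) = C1 + Integral(C2*airyai(-21^(1/3)*b/3) + C3*airybi(-21^(1/3)*b/3), b)


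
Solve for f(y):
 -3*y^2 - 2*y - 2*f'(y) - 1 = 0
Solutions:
 f(y) = C1 - y^3/2 - y^2/2 - y/2


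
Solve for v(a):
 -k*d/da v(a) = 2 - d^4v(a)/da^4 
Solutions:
 v(a) = C1 + C2*exp(a*k^(1/3)) + C3*exp(a*k^(1/3)*(-1 + sqrt(3)*I)/2) + C4*exp(-a*k^(1/3)*(1 + sqrt(3)*I)/2) - 2*a/k


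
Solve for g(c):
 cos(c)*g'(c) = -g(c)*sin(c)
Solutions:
 g(c) = C1*cos(c)


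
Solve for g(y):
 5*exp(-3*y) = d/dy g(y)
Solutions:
 g(y) = C1 - 5*exp(-3*y)/3


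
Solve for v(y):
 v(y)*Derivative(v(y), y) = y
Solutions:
 v(y) = -sqrt(C1 + y^2)
 v(y) = sqrt(C1 + y^2)


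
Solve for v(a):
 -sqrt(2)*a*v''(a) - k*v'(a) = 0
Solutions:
 v(a) = C1 + a^(-sqrt(2)*re(k)/2 + 1)*(C2*sin(sqrt(2)*log(a)*Abs(im(k))/2) + C3*cos(sqrt(2)*log(a)*im(k)/2))
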